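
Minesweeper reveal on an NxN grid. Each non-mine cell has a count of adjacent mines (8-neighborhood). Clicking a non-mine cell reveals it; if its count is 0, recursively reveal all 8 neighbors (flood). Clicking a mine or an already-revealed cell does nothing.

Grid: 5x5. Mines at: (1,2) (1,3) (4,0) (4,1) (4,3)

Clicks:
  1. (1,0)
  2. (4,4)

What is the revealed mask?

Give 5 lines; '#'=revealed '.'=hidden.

Answer: ##...
##...
##...
##...
....#

Derivation:
Click 1 (1,0) count=0: revealed 8 new [(0,0) (0,1) (1,0) (1,1) (2,0) (2,1) (3,0) (3,1)] -> total=8
Click 2 (4,4) count=1: revealed 1 new [(4,4)] -> total=9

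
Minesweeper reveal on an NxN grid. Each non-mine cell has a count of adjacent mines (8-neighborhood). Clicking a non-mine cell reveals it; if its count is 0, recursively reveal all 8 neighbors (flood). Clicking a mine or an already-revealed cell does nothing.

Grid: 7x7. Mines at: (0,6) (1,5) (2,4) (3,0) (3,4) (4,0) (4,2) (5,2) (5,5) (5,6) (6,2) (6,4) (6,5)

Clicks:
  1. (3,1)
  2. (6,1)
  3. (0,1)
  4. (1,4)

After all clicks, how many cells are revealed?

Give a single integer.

Click 1 (3,1) count=3: revealed 1 new [(3,1)] -> total=1
Click 2 (6,1) count=2: revealed 1 new [(6,1)] -> total=2
Click 3 (0,1) count=0: revealed 16 new [(0,0) (0,1) (0,2) (0,3) (0,4) (1,0) (1,1) (1,2) (1,3) (1,4) (2,0) (2,1) (2,2) (2,3) (3,2) (3,3)] -> total=18
Click 4 (1,4) count=2: revealed 0 new [(none)] -> total=18

Answer: 18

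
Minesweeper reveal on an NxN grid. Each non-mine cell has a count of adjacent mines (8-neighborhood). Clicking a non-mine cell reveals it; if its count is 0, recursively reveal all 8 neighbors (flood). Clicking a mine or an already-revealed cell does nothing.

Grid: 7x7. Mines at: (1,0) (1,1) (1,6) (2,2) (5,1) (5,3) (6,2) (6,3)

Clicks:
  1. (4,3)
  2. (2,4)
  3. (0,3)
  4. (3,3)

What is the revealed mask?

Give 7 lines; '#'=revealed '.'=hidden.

Answer: ..####.
..####.
...####
...####
...####
....###
....###

Derivation:
Click 1 (4,3) count=1: revealed 1 new [(4,3)] -> total=1
Click 2 (2,4) count=0: revealed 25 new [(0,2) (0,3) (0,4) (0,5) (1,2) (1,3) (1,4) (1,5) (2,3) (2,4) (2,5) (2,6) (3,3) (3,4) (3,5) (3,6) (4,4) (4,5) (4,6) (5,4) (5,5) (5,6) (6,4) (6,5) (6,6)] -> total=26
Click 3 (0,3) count=0: revealed 0 new [(none)] -> total=26
Click 4 (3,3) count=1: revealed 0 new [(none)] -> total=26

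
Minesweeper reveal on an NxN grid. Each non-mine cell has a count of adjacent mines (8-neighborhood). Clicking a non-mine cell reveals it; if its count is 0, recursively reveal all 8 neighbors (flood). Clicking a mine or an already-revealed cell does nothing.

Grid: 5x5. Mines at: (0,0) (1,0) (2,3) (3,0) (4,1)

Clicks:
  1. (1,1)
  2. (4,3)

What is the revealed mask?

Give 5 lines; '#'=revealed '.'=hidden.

Click 1 (1,1) count=2: revealed 1 new [(1,1)] -> total=1
Click 2 (4,3) count=0: revealed 6 new [(3,2) (3,3) (3,4) (4,2) (4,3) (4,4)] -> total=7

Answer: .....
.#...
.....
..###
..###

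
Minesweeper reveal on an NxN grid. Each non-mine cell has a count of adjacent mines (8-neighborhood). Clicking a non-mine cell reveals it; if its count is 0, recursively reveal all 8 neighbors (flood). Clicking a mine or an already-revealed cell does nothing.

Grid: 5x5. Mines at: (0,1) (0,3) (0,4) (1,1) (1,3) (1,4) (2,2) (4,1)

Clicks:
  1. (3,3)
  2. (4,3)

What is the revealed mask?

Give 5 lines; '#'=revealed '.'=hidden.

Answer: .....
.....
...##
..###
..###

Derivation:
Click 1 (3,3) count=1: revealed 1 new [(3,3)] -> total=1
Click 2 (4,3) count=0: revealed 7 new [(2,3) (2,4) (3,2) (3,4) (4,2) (4,3) (4,4)] -> total=8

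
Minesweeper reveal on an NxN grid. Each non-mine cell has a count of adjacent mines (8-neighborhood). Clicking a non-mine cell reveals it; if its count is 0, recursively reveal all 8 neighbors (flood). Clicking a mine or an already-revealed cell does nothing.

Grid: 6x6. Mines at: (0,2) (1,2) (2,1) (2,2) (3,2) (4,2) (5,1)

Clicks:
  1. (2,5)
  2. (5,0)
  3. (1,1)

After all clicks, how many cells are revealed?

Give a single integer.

Click 1 (2,5) count=0: revealed 18 new [(0,3) (0,4) (0,5) (1,3) (1,4) (1,5) (2,3) (2,4) (2,5) (3,3) (3,4) (3,5) (4,3) (4,4) (4,5) (5,3) (5,4) (5,5)] -> total=18
Click 2 (5,0) count=1: revealed 1 new [(5,0)] -> total=19
Click 3 (1,1) count=4: revealed 1 new [(1,1)] -> total=20

Answer: 20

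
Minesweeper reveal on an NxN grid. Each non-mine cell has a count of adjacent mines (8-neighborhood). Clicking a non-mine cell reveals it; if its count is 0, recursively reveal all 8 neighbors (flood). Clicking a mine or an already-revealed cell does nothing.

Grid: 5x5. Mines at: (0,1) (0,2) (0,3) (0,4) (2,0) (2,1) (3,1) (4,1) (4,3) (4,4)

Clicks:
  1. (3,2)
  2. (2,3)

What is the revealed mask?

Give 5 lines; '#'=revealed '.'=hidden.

Answer: .....
..###
..###
..###
.....

Derivation:
Click 1 (3,2) count=4: revealed 1 new [(3,2)] -> total=1
Click 2 (2,3) count=0: revealed 8 new [(1,2) (1,3) (1,4) (2,2) (2,3) (2,4) (3,3) (3,4)] -> total=9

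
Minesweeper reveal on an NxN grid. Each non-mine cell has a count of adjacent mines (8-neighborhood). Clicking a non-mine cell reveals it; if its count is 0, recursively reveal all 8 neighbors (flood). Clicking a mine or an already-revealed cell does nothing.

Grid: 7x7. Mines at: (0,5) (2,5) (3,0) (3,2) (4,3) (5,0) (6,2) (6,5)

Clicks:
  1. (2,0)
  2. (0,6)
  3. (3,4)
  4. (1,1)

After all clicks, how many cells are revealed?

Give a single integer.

Answer: 17

Derivation:
Click 1 (2,0) count=1: revealed 1 new [(2,0)] -> total=1
Click 2 (0,6) count=1: revealed 1 new [(0,6)] -> total=2
Click 3 (3,4) count=2: revealed 1 new [(3,4)] -> total=3
Click 4 (1,1) count=0: revealed 14 new [(0,0) (0,1) (0,2) (0,3) (0,4) (1,0) (1,1) (1,2) (1,3) (1,4) (2,1) (2,2) (2,3) (2,4)] -> total=17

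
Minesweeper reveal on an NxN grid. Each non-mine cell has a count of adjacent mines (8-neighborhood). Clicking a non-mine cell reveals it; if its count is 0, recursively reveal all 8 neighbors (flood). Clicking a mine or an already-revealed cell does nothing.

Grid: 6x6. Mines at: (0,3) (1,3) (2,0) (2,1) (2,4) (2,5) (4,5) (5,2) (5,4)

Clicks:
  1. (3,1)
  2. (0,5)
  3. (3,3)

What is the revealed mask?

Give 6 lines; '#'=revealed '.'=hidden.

Click 1 (3,1) count=2: revealed 1 new [(3,1)] -> total=1
Click 2 (0,5) count=0: revealed 4 new [(0,4) (0,5) (1,4) (1,5)] -> total=5
Click 3 (3,3) count=1: revealed 1 new [(3,3)] -> total=6

Answer: ....##
....##
......
.#.#..
......
......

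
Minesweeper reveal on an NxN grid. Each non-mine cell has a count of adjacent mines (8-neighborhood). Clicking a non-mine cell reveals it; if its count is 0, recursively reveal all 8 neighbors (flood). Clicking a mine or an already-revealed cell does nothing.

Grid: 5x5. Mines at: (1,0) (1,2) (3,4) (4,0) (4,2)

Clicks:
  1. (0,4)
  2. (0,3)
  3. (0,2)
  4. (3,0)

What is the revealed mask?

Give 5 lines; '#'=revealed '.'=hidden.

Answer: ..###
...##
...##
#....
.....

Derivation:
Click 1 (0,4) count=0: revealed 6 new [(0,3) (0,4) (1,3) (1,4) (2,3) (2,4)] -> total=6
Click 2 (0,3) count=1: revealed 0 new [(none)] -> total=6
Click 3 (0,2) count=1: revealed 1 new [(0,2)] -> total=7
Click 4 (3,0) count=1: revealed 1 new [(3,0)] -> total=8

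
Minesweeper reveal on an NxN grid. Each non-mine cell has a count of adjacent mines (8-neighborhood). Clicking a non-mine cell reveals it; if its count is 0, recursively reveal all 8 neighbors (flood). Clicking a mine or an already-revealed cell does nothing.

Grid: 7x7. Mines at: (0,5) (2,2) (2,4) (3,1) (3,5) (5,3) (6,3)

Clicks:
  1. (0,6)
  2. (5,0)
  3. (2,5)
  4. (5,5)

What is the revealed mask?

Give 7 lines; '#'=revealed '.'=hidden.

Click 1 (0,6) count=1: revealed 1 new [(0,6)] -> total=1
Click 2 (5,0) count=0: revealed 9 new [(4,0) (4,1) (4,2) (5,0) (5,1) (5,2) (6,0) (6,1) (6,2)] -> total=10
Click 3 (2,5) count=2: revealed 1 new [(2,5)] -> total=11
Click 4 (5,5) count=0: revealed 9 new [(4,4) (4,5) (4,6) (5,4) (5,5) (5,6) (6,4) (6,5) (6,6)] -> total=20

Answer: ......#
.......
.....#.
.......
###.###
###.###
###.###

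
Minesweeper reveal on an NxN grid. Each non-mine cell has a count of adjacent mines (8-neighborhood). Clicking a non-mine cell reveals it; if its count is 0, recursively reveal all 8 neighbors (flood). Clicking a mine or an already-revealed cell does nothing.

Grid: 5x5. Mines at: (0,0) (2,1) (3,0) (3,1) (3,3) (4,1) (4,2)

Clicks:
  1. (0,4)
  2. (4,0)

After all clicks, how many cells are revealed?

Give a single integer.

Answer: 12

Derivation:
Click 1 (0,4) count=0: revealed 11 new [(0,1) (0,2) (0,3) (0,4) (1,1) (1,2) (1,3) (1,4) (2,2) (2,3) (2,4)] -> total=11
Click 2 (4,0) count=3: revealed 1 new [(4,0)] -> total=12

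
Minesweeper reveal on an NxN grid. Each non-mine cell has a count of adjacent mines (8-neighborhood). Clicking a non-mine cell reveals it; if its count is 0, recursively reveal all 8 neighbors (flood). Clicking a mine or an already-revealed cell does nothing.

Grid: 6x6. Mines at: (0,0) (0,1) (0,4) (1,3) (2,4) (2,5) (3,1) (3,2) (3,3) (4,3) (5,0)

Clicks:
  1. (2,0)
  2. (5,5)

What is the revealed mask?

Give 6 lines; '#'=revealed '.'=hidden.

Answer: ......
......
#.....
....##
....##
....##

Derivation:
Click 1 (2,0) count=1: revealed 1 new [(2,0)] -> total=1
Click 2 (5,5) count=0: revealed 6 new [(3,4) (3,5) (4,4) (4,5) (5,4) (5,5)] -> total=7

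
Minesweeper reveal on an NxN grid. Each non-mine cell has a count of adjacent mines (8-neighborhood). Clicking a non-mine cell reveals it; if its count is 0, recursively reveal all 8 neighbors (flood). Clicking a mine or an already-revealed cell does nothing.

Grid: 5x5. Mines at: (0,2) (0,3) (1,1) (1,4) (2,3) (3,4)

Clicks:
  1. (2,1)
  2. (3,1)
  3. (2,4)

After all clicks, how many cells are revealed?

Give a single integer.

Answer: 12

Derivation:
Click 1 (2,1) count=1: revealed 1 new [(2,1)] -> total=1
Click 2 (3,1) count=0: revealed 10 new [(2,0) (2,2) (3,0) (3,1) (3,2) (3,3) (4,0) (4,1) (4,2) (4,3)] -> total=11
Click 3 (2,4) count=3: revealed 1 new [(2,4)] -> total=12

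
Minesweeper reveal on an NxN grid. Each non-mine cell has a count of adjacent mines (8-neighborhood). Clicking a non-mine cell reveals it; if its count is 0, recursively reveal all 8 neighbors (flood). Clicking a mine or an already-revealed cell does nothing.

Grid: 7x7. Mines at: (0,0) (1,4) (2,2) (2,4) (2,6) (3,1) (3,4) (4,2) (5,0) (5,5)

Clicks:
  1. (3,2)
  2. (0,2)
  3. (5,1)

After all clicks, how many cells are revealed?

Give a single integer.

Click 1 (3,2) count=3: revealed 1 new [(3,2)] -> total=1
Click 2 (0,2) count=0: revealed 6 new [(0,1) (0,2) (0,3) (1,1) (1,2) (1,3)] -> total=7
Click 3 (5,1) count=2: revealed 1 new [(5,1)] -> total=8

Answer: 8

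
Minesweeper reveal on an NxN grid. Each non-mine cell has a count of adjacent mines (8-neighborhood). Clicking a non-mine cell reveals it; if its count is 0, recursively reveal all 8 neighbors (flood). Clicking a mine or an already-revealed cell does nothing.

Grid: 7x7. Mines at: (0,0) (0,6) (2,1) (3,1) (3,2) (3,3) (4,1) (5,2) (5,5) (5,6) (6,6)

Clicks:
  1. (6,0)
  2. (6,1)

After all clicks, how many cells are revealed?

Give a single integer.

Click 1 (6,0) count=0: revealed 4 new [(5,0) (5,1) (6,0) (6,1)] -> total=4
Click 2 (6,1) count=1: revealed 0 new [(none)] -> total=4

Answer: 4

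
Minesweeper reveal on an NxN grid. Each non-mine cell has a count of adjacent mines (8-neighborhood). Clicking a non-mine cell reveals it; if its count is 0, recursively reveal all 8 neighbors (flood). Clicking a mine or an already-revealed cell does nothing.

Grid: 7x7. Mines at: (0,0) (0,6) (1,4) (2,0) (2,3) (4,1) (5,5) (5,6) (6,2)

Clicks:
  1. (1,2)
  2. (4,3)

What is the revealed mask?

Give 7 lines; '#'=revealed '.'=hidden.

Click 1 (1,2) count=1: revealed 1 new [(1,2)] -> total=1
Click 2 (4,3) count=0: revealed 9 new [(3,2) (3,3) (3,4) (4,2) (4,3) (4,4) (5,2) (5,3) (5,4)] -> total=10

Answer: .......
..#....
.......
..###..
..###..
..###..
.......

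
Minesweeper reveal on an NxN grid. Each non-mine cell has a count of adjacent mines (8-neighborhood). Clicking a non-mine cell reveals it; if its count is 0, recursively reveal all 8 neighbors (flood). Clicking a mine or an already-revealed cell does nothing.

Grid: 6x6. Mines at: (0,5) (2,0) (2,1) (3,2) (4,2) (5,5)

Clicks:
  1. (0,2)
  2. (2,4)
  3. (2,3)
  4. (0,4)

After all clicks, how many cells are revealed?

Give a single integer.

Click 1 (0,2) count=0: revealed 21 new [(0,0) (0,1) (0,2) (0,3) (0,4) (1,0) (1,1) (1,2) (1,3) (1,4) (1,5) (2,2) (2,3) (2,4) (2,5) (3,3) (3,4) (3,5) (4,3) (4,4) (4,5)] -> total=21
Click 2 (2,4) count=0: revealed 0 new [(none)] -> total=21
Click 3 (2,3) count=1: revealed 0 new [(none)] -> total=21
Click 4 (0,4) count=1: revealed 0 new [(none)] -> total=21

Answer: 21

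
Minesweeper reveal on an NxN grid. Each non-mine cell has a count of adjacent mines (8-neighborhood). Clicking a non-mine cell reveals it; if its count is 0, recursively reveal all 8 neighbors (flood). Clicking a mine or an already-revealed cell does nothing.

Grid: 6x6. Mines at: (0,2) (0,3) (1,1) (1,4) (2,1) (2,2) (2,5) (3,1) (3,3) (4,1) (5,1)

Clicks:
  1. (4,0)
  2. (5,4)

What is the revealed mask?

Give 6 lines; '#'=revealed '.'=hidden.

Click 1 (4,0) count=3: revealed 1 new [(4,0)] -> total=1
Click 2 (5,4) count=0: revealed 10 new [(3,4) (3,5) (4,2) (4,3) (4,4) (4,5) (5,2) (5,3) (5,4) (5,5)] -> total=11

Answer: ......
......
......
....##
#.####
..####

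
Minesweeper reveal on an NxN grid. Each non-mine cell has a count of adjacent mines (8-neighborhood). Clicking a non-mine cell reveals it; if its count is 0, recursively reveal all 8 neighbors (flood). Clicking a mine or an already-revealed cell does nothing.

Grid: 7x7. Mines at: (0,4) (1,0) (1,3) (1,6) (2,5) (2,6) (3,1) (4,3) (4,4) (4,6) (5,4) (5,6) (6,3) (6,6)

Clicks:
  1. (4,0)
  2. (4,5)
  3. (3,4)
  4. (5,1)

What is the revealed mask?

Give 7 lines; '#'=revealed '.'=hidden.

Click 1 (4,0) count=1: revealed 1 new [(4,0)] -> total=1
Click 2 (4,5) count=4: revealed 1 new [(4,5)] -> total=2
Click 3 (3,4) count=3: revealed 1 new [(3,4)] -> total=3
Click 4 (5,1) count=0: revealed 8 new [(4,1) (4,2) (5,0) (5,1) (5,2) (6,0) (6,1) (6,2)] -> total=11

Answer: .......
.......
.......
....#..
###..#.
###....
###....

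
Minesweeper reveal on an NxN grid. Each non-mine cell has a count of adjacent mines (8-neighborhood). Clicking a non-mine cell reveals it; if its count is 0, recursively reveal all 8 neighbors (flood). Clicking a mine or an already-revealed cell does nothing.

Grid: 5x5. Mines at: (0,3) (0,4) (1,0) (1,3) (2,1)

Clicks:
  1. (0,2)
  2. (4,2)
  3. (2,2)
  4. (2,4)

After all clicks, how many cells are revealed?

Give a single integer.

Click 1 (0,2) count=2: revealed 1 new [(0,2)] -> total=1
Click 2 (4,2) count=0: revealed 13 new [(2,2) (2,3) (2,4) (3,0) (3,1) (3,2) (3,3) (3,4) (4,0) (4,1) (4,2) (4,3) (4,4)] -> total=14
Click 3 (2,2) count=2: revealed 0 new [(none)] -> total=14
Click 4 (2,4) count=1: revealed 0 new [(none)] -> total=14

Answer: 14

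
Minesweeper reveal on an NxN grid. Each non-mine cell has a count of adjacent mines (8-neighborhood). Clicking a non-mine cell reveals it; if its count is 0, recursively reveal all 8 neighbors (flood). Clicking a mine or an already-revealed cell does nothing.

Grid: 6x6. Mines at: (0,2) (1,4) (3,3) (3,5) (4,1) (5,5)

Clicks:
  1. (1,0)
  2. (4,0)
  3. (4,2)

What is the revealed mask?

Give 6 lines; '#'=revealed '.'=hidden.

Answer: ##....
###...
###...
###...
#.#...
......

Derivation:
Click 1 (1,0) count=0: revealed 11 new [(0,0) (0,1) (1,0) (1,1) (1,2) (2,0) (2,1) (2,2) (3,0) (3,1) (3,2)] -> total=11
Click 2 (4,0) count=1: revealed 1 new [(4,0)] -> total=12
Click 3 (4,2) count=2: revealed 1 new [(4,2)] -> total=13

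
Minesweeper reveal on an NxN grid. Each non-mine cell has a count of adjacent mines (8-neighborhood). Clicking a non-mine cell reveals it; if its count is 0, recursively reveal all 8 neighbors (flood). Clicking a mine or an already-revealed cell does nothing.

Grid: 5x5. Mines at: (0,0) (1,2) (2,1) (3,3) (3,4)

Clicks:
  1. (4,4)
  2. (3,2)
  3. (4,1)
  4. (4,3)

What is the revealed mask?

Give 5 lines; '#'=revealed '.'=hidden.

Click 1 (4,4) count=2: revealed 1 new [(4,4)] -> total=1
Click 2 (3,2) count=2: revealed 1 new [(3,2)] -> total=2
Click 3 (4,1) count=0: revealed 5 new [(3,0) (3,1) (4,0) (4,1) (4,2)] -> total=7
Click 4 (4,3) count=2: revealed 1 new [(4,3)] -> total=8

Answer: .....
.....
.....
###..
#####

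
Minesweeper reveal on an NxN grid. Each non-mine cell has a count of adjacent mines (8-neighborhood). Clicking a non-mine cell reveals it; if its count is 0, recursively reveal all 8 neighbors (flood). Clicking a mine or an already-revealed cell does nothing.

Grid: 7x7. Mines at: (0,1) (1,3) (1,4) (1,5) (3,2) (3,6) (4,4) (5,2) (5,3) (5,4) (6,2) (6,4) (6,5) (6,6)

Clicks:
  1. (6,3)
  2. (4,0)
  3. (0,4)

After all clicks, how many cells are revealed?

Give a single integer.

Answer: 14

Derivation:
Click 1 (6,3) count=5: revealed 1 new [(6,3)] -> total=1
Click 2 (4,0) count=0: revealed 12 new [(1,0) (1,1) (2,0) (2,1) (3,0) (3,1) (4,0) (4,1) (5,0) (5,1) (6,0) (6,1)] -> total=13
Click 3 (0,4) count=3: revealed 1 new [(0,4)] -> total=14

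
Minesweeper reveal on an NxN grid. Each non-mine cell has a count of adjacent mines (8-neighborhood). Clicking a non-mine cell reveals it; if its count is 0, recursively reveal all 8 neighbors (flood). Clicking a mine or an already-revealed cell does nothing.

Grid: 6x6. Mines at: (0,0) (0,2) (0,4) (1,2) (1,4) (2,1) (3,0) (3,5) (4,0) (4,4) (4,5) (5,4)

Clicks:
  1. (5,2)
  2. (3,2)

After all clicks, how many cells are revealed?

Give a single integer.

Answer: 9

Derivation:
Click 1 (5,2) count=0: revealed 9 new [(3,1) (3,2) (3,3) (4,1) (4,2) (4,3) (5,1) (5,2) (5,3)] -> total=9
Click 2 (3,2) count=1: revealed 0 new [(none)] -> total=9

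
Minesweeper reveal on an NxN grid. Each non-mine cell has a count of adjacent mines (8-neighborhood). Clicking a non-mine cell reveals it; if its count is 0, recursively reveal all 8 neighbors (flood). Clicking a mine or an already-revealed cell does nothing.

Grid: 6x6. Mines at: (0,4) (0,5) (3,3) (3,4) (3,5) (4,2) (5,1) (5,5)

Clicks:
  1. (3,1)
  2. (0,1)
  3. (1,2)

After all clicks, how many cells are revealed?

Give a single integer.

Answer: 17

Derivation:
Click 1 (3,1) count=1: revealed 1 new [(3,1)] -> total=1
Click 2 (0,1) count=0: revealed 16 new [(0,0) (0,1) (0,2) (0,3) (1,0) (1,1) (1,2) (1,3) (2,0) (2,1) (2,2) (2,3) (3,0) (3,2) (4,0) (4,1)] -> total=17
Click 3 (1,2) count=0: revealed 0 new [(none)] -> total=17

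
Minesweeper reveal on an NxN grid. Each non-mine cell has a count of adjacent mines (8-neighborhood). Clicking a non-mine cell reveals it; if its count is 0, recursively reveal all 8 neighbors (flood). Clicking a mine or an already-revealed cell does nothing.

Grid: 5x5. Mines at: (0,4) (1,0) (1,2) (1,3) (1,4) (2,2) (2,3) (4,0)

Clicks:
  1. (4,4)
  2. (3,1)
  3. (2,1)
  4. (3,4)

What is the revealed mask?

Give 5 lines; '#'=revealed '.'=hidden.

Answer: .....
.....
.#...
.####
.####

Derivation:
Click 1 (4,4) count=0: revealed 8 new [(3,1) (3,2) (3,3) (3,4) (4,1) (4,2) (4,3) (4,4)] -> total=8
Click 2 (3,1) count=2: revealed 0 new [(none)] -> total=8
Click 3 (2,1) count=3: revealed 1 new [(2,1)] -> total=9
Click 4 (3,4) count=1: revealed 0 new [(none)] -> total=9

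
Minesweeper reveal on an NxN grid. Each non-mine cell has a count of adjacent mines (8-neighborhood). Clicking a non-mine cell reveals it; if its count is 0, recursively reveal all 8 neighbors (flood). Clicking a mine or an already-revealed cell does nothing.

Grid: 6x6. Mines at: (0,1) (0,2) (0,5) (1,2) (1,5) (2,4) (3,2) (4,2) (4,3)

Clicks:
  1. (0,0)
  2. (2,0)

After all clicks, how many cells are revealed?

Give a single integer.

Click 1 (0,0) count=1: revealed 1 new [(0,0)] -> total=1
Click 2 (2,0) count=0: revealed 10 new [(1,0) (1,1) (2,0) (2,1) (3,0) (3,1) (4,0) (4,1) (5,0) (5,1)] -> total=11

Answer: 11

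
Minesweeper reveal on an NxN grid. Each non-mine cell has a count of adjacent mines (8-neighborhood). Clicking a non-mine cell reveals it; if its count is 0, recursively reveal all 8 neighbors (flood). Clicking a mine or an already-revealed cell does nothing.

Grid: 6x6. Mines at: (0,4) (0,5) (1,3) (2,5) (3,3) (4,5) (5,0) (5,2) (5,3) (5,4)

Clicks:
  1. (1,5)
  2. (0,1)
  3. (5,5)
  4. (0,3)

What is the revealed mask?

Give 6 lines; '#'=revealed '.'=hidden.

Answer: ####..
###..#
###...
###...
###...
.....#

Derivation:
Click 1 (1,5) count=3: revealed 1 new [(1,5)] -> total=1
Click 2 (0,1) count=0: revealed 15 new [(0,0) (0,1) (0,2) (1,0) (1,1) (1,2) (2,0) (2,1) (2,2) (3,0) (3,1) (3,2) (4,0) (4,1) (4,2)] -> total=16
Click 3 (5,5) count=2: revealed 1 new [(5,5)] -> total=17
Click 4 (0,3) count=2: revealed 1 new [(0,3)] -> total=18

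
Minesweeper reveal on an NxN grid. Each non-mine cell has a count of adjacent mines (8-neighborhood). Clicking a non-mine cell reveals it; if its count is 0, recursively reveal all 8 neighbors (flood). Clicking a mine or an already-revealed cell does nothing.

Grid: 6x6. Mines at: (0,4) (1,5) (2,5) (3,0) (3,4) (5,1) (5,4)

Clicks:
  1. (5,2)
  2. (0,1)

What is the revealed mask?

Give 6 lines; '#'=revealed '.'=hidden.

Answer: ####..
####..
####..
.###..
.###..
..#...

Derivation:
Click 1 (5,2) count=1: revealed 1 new [(5,2)] -> total=1
Click 2 (0,1) count=0: revealed 18 new [(0,0) (0,1) (0,2) (0,3) (1,0) (1,1) (1,2) (1,3) (2,0) (2,1) (2,2) (2,3) (3,1) (3,2) (3,3) (4,1) (4,2) (4,3)] -> total=19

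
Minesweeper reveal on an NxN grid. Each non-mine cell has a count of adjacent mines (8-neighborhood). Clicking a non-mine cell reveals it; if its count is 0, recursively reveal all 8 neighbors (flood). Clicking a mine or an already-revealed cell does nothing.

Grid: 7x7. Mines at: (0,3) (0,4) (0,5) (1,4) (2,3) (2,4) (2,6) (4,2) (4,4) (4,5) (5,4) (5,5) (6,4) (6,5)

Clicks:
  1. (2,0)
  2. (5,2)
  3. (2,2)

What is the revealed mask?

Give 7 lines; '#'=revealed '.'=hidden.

Answer: ###....
###....
###....
###....
##.....
####...
####...

Derivation:
Click 1 (2,0) count=0: revealed 22 new [(0,0) (0,1) (0,2) (1,0) (1,1) (1,2) (2,0) (2,1) (2,2) (3,0) (3,1) (3,2) (4,0) (4,1) (5,0) (5,1) (5,2) (5,3) (6,0) (6,1) (6,2) (6,3)] -> total=22
Click 2 (5,2) count=1: revealed 0 new [(none)] -> total=22
Click 3 (2,2) count=1: revealed 0 new [(none)] -> total=22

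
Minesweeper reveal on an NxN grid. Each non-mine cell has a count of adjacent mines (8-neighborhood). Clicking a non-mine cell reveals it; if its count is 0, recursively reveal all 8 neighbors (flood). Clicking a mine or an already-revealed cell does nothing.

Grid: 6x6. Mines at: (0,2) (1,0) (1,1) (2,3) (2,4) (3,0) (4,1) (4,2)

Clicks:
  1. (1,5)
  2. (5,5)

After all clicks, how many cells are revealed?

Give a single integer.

Click 1 (1,5) count=1: revealed 1 new [(1,5)] -> total=1
Click 2 (5,5) count=0: revealed 9 new [(3,3) (3,4) (3,5) (4,3) (4,4) (4,5) (5,3) (5,4) (5,5)] -> total=10

Answer: 10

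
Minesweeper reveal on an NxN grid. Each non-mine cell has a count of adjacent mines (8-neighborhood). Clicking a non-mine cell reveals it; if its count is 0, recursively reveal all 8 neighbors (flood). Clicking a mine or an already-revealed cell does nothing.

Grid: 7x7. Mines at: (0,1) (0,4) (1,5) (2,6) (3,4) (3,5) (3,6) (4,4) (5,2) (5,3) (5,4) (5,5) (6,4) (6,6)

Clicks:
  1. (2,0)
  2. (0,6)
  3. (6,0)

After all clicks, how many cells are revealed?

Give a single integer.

Answer: 21

Derivation:
Click 1 (2,0) count=0: revealed 20 new [(1,0) (1,1) (1,2) (1,3) (2,0) (2,1) (2,2) (2,3) (3,0) (3,1) (3,2) (3,3) (4,0) (4,1) (4,2) (4,3) (5,0) (5,1) (6,0) (6,1)] -> total=20
Click 2 (0,6) count=1: revealed 1 new [(0,6)] -> total=21
Click 3 (6,0) count=0: revealed 0 new [(none)] -> total=21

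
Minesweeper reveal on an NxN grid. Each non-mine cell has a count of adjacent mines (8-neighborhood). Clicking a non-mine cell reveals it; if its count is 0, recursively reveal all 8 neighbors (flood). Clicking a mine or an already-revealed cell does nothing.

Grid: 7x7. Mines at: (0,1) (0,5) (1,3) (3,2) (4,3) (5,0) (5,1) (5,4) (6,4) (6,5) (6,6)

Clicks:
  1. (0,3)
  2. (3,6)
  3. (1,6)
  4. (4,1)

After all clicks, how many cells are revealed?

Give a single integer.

Answer: 16

Derivation:
Click 1 (0,3) count=1: revealed 1 new [(0,3)] -> total=1
Click 2 (3,6) count=0: revealed 14 new [(1,4) (1,5) (1,6) (2,4) (2,5) (2,6) (3,4) (3,5) (3,6) (4,4) (4,5) (4,6) (5,5) (5,6)] -> total=15
Click 3 (1,6) count=1: revealed 0 new [(none)] -> total=15
Click 4 (4,1) count=3: revealed 1 new [(4,1)] -> total=16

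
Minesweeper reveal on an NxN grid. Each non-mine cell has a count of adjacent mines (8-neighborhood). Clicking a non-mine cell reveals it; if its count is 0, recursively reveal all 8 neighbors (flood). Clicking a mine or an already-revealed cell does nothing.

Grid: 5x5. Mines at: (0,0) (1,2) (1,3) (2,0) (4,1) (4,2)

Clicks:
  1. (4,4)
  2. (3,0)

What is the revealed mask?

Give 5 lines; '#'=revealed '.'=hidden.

Click 1 (4,4) count=0: revealed 6 new [(2,3) (2,4) (3,3) (3,4) (4,3) (4,4)] -> total=6
Click 2 (3,0) count=2: revealed 1 new [(3,0)] -> total=7

Answer: .....
.....
...##
#..##
...##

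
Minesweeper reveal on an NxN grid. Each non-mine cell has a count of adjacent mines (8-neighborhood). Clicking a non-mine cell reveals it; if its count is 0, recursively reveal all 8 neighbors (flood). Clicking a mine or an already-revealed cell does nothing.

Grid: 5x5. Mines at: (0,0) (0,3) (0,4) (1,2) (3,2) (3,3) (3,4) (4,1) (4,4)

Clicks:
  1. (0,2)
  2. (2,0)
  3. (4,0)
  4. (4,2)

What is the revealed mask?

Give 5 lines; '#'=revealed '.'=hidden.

Click 1 (0,2) count=2: revealed 1 new [(0,2)] -> total=1
Click 2 (2,0) count=0: revealed 6 new [(1,0) (1,1) (2,0) (2,1) (3,0) (3,1)] -> total=7
Click 3 (4,0) count=1: revealed 1 new [(4,0)] -> total=8
Click 4 (4,2) count=3: revealed 1 new [(4,2)] -> total=9

Answer: ..#..
##...
##...
##...
#.#..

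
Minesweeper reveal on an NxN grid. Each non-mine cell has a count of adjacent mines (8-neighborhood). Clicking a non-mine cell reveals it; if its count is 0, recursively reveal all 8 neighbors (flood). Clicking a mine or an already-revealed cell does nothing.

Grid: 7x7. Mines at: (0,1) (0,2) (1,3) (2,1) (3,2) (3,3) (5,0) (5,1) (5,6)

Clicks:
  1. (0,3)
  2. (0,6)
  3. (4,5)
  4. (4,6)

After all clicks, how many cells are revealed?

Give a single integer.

Answer: 16

Derivation:
Click 1 (0,3) count=2: revealed 1 new [(0,3)] -> total=1
Click 2 (0,6) count=0: revealed 15 new [(0,4) (0,5) (0,6) (1,4) (1,5) (1,6) (2,4) (2,5) (2,6) (3,4) (3,5) (3,6) (4,4) (4,5) (4,6)] -> total=16
Click 3 (4,5) count=1: revealed 0 new [(none)] -> total=16
Click 4 (4,6) count=1: revealed 0 new [(none)] -> total=16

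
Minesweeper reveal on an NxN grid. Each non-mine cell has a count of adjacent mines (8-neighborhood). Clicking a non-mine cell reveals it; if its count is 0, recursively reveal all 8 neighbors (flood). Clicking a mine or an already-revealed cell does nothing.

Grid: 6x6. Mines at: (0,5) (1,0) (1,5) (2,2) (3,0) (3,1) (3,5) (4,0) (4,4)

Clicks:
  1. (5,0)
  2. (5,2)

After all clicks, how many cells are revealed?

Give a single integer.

Answer: 7

Derivation:
Click 1 (5,0) count=1: revealed 1 new [(5,0)] -> total=1
Click 2 (5,2) count=0: revealed 6 new [(4,1) (4,2) (4,3) (5,1) (5,2) (5,3)] -> total=7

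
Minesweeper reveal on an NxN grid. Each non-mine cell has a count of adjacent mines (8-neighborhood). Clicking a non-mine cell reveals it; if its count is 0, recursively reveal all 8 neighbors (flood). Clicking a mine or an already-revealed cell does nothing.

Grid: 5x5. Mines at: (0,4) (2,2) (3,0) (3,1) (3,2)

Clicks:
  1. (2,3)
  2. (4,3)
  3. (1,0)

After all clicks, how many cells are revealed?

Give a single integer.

Answer: 12

Derivation:
Click 1 (2,3) count=2: revealed 1 new [(2,3)] -> total=1
Click 2 (4,3) count=1: revealed 1 new [(4,3)] -> total=2
Click 3 (1,0) count=0: revealed 10 new [(0,0) (0,1) (0,2) (0,3) (1,0) (1,1) (1,2) (1,3) (2,0) (2,1)] -> total=12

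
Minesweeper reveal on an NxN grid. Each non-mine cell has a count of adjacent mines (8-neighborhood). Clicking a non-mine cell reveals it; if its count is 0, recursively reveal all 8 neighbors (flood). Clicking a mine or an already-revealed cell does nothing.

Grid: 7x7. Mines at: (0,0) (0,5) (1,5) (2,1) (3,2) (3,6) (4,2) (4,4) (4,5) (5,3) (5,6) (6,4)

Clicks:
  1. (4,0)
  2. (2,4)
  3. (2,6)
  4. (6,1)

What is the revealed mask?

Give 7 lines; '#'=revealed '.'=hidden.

Click 1 (4,0) count=0: revealed 10 new [(3,0) (3,1) (4,0) (4,1) (5,0) (5,1) (5,2) (6,0) (6,1) (6,2)] -> total=10
Click 2 (2,4) count=1: revealed 1 new [(2,4)] -> total=11
Click 3 (2,6) count=2: revealed 1 new [(2,6)] -> total=12
Click 4 (6,1) count=0: revealed 0 new [(none)] -> total=12

Answer: .......
.......
....#.#
##.....
##.....
###....
###....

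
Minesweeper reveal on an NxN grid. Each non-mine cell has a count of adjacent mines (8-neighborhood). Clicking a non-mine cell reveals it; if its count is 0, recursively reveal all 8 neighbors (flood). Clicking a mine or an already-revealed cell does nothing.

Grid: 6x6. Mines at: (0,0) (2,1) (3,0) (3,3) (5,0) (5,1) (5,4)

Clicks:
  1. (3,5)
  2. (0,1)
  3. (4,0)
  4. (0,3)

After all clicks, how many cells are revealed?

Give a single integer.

Answer: 19

Derivation:
Click 1 (3,5) count=0: revealed 18 new [(0,1) (0,2) (0,3) (0,4) (0,5) (1,1) (1,2) (1,3) (1,4) (1,5) (2,2) (2,3) (2,4) (2,5) (3,4) (3,5) (4,4) (4,5)] -> total=18
Click 2 (0,1) count=1: revealed 0 new [(none)] -> total=18
Click 3 (4,0) count=3: revealed 1 new [(4,0)] -> total=19
Click 4 (0,3) count=0: revealed 0 new [(none)] -> total=19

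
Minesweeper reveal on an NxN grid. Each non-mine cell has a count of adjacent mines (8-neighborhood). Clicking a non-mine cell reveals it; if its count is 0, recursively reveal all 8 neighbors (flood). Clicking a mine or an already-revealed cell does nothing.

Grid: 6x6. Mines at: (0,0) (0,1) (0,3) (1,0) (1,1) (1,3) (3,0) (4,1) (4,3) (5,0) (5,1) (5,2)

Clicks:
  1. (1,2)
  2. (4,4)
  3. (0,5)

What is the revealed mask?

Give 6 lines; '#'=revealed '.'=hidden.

Answer: ....##
..#.##
....##
....##
....##
....##

Derivation:
Click 1 (1,2) count=4: revealed 1 new [(1,2)] -> total=1
Click 2 (4,4) count=1: revealed 1 new [(4,4)] -> total=2
Click 3 (0,5) count=0: revealed 11 new [(0,4) (0,5) (1,4) (1,5) (2,4) (2,5) (3,4) (3,5) (4,5) (5,4) (5,5)] -> total=13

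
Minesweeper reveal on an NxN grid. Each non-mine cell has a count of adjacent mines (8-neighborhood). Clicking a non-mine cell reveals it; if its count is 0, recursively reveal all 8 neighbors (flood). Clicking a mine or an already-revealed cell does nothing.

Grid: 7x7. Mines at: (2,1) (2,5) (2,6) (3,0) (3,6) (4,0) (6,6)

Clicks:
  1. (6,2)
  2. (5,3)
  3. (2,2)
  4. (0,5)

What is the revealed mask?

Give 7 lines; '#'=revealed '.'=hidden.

Click 1 (6,2) count=0: revealed 39 new [(0,0) (0,1) (0,2) (0,3) (0,4) (0,5) (0,6) (1,0) (1,1) (1,2) (1,3) (1,4) (1,5) (1,6) (2,2) (2,3) (2,4) (3,1) (3,2) (3,3) (3,4) (3,5) (4,1) (4,2) (4,3) (4,4) (4,5) (5,0) (5,1) (5,2) (5,3) (5,4) (5,5) (6,0) (6,1) (6,2) (6,3) (6,4) (6,5)] -> total=39
Click 2 (5,3) count=0: revealed 0 new [(none)] -> total=39
Click 3 (2,2) count=1: revealed 0 new [(none)] -> total=39
Click 4 (0,5) count=0: revealed 0 new [(none)] -> total=39

Answer: #######
#######
..###..
.#####.
.#####.
######.
######.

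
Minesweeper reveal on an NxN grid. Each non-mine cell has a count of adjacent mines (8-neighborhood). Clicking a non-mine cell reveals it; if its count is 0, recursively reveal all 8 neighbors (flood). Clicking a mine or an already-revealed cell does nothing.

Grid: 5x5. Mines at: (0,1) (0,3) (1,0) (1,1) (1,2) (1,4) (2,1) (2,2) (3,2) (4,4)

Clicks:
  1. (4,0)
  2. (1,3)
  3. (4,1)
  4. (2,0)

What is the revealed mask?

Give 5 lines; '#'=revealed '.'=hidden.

Answer: .....
...#.
#....
##...
##...

Derivation:
Click 1 (4,0) count=0: revealed 4 new [(3,0) (3,1) (4,0) (4,1)] -> total=4
Click 2 (1,3) count=4: revealed 1 new [(1,3)] -> total=5
Click 3 (4,1) count=1: revealed 0 new [(none)] -> total=5
Click 4 (2,0) count=3: revealed 1 new [(2,0)] -> total=6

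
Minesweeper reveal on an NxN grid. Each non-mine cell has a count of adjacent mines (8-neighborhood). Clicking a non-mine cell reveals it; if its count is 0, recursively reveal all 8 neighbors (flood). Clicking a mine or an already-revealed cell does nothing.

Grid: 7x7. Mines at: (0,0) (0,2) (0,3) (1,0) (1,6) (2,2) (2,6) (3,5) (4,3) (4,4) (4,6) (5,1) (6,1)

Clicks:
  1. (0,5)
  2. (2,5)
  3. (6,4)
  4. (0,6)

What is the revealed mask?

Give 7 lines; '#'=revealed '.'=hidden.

Click 1 (0,5) count=1: revealed 1 new [(0,5)] -> total=1
Click 2 (2,5) count=3: revealed 1 new [(2,5)] -> total=2
Click 3 (6,4) count=0: revealed 10 new [(5,2) (5,3) (5,4) (5,5) (5,6) (6,2) (6,3) (6,4) (6,5) (6,6)] -> total=12
Click 4 (0,6) count=1: revealed 1 new [(0,6)] -> total=13

Answer: .....##
.......
.....#.
.......
.......
..#####
..#####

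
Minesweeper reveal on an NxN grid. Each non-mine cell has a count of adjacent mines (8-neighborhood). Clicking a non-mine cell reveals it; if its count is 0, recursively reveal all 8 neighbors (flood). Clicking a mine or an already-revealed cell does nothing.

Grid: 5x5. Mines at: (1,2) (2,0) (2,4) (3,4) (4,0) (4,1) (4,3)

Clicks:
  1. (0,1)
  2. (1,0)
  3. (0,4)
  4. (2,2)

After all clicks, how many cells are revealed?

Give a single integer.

Answer: 7

Derivation:
Click 1 (0,1) count=1: revealed 1 new [(0,1)] -> total=1
Click 2 (1,0) count=1: revealed 1 new [(1,0)] -> total=2
Click 3 (0,4) count=0: revealed 4 new [(0,3) (0,4) (1,3) (1,4)] -> total=6
Click 4 (2,2) count=1: revealed 1 new [(2,2)] -> total=7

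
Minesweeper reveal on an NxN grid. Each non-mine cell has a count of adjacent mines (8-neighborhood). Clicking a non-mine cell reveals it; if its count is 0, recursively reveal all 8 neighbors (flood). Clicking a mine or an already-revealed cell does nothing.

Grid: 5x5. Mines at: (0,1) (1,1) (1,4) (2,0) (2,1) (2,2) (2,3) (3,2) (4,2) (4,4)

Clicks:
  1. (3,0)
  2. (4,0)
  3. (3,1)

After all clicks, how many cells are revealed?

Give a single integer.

Answer: 4

Derivation:
Click 1 (3,0) count=2: revealed 1 new [(3,0)] -> total=1
Click 2 (4,0) count=0: revealed 3 new [(3,1) (4,0) (4,1)] -> total=4
Click 3 (3,1) count=5: revealed 0 new [(none)] -> total=4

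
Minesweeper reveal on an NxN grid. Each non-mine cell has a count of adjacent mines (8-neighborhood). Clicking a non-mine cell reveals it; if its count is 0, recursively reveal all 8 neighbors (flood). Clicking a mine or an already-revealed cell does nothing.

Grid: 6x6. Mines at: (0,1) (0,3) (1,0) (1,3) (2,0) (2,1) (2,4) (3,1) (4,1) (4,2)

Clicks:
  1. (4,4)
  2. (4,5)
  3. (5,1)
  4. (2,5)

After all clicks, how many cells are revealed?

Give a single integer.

Answer: 11

Derivation:
Click 1 (4,4) count=0: revealed 9 new [(3,3) (3,4) (3,5) (4,3) (4,4) (4,5) (5,3) (5,4) (5,5)] -> total=9
Click 2 (4,5) count=0: revealed 0 new [(none)] -> total=9
Click 3 (5,1) count=2: revealed 1 new [(5,1)] -> total=10
Click 4 (2,5) count=1: revealed 1 new [(2,5)] -> total=11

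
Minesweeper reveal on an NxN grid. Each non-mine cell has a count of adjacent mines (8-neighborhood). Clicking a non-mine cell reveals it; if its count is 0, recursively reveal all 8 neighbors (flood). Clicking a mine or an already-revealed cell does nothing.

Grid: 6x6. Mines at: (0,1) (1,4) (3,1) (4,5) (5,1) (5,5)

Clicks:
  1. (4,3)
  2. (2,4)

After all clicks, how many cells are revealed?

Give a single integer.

Answer: 12

Derivation:
Click 1 (4,3) count=0: revealed 12 new [(2,2) (2,3) (2,4) (3,2) (3,3) (3,4) (4,2) (4,3) (4,4) (5,2) (5,3) (5,4)] -> total=12
Click 2 (2,4) count=1: revealed 0 new [(none)] -> total=12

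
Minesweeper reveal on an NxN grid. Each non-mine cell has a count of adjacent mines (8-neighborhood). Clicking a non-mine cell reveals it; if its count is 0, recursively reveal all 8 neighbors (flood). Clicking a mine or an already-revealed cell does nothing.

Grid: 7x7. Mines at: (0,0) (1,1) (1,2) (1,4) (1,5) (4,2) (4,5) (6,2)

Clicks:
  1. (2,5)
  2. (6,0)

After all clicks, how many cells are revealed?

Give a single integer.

Answer: 11

Derivation:
Click 1 (2,5) count=2: revealed 1 new [(2,5)] -> total=1
Click 2 (6,0) count=0: revealed 10 new [(2,0) (2,1) (3,0) (3,1) (4,0) (4,1) (5,0) (5,1) (6,0) (6,1)] -> total=11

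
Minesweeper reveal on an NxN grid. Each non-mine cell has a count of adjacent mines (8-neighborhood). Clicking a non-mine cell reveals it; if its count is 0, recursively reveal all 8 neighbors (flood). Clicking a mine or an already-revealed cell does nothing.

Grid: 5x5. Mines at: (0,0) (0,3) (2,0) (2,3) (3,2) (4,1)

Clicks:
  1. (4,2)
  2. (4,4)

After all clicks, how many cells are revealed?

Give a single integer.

Click 1 (4,2) count=2: revealed 1 new [(4,2)] -> total=1
Click 2 (4,4) count=0: revealed 4 new [(3,3) (3,4) (4,3) (4,4)] -> total=5

Answer: 5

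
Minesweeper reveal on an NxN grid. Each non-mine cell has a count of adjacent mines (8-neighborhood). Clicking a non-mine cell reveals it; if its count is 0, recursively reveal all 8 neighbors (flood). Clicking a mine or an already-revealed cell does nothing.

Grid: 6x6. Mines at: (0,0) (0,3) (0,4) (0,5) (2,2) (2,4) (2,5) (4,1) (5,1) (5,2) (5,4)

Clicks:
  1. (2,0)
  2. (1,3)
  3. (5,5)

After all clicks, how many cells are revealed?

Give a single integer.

Answer: 8

Derivation:
Click 1 (2,0) count=0: revealed 6 new [(1,0) (1,1) (2,0) (2,1) (3,0) (3,1)] -> total=6
Click 2 (1,3) count=4: revealed 1 new [(1,3)] -> total=7
Click 3 (5,5) count=1: revealed 1 new [(5,5)] -> total=8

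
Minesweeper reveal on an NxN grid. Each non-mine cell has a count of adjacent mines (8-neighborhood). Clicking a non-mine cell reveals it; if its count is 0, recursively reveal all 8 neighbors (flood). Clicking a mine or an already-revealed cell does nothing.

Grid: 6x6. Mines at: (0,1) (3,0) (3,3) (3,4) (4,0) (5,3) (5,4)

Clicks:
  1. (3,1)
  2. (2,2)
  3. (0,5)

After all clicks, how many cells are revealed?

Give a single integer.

Answer: 13

Derivation:
Click 1 (3,1) count=2: revealed 1 new [(3,1)] -> total=1
Click 2 (2,2) count=1: revealed 1 new [(2,2)] -> total=2
Click 3 (0,5) count=0: revealed 11 new [(0,2) (0,3) (0,4) (0,5) (1,2) (1,3) (1,4) (1,5) (2,3) (2,4) (2,5)] -> total=13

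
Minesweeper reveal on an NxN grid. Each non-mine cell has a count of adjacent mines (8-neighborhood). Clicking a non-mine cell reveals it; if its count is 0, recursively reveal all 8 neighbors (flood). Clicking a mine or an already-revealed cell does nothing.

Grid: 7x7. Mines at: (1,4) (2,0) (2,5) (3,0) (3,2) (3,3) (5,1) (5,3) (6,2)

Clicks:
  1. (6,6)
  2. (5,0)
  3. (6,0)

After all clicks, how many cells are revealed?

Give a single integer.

Click 1 (6,6) count=0: revealed 12 new [(3,4) (3,5) (3,6) (4,4) (4,5) (4,6) (5,4) (5,5) (5,6) (6,4) (6,5) (6,6)] -> total=12
Click 2 (5,0) count=1: revealed 1 new [(5,0)] -> total=13
Click 3 (6,0) count=1: revealed 1 new [(6,0)] -> total=14

Answer: 14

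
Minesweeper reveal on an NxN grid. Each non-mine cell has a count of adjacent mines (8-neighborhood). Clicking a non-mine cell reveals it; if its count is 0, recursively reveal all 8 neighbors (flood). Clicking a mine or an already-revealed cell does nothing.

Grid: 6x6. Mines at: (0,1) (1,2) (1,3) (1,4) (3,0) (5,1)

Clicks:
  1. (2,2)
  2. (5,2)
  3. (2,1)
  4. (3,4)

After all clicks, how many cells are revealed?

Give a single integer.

Answer: 19

Derivation:
Click 1 (2,2) count=2: revealed 1 new [(2,2)] -> total=1
Click 2 (5,2) count=1: revealed 1 new [(5,2)] -> total=2
Click 3 (2,1) count=2: revealed 1 new [(2,1)] -> total=3
Click 4 (3,4) count=0: revealed 16 new [(2,3) (2,4) (2,5) (3,1) (3,2) (3,3) (3,4) (3,5) (4,1) (4,2) (4,3) (4,4) (4,5) (5,3) (5,4) (5,5)] -> total=19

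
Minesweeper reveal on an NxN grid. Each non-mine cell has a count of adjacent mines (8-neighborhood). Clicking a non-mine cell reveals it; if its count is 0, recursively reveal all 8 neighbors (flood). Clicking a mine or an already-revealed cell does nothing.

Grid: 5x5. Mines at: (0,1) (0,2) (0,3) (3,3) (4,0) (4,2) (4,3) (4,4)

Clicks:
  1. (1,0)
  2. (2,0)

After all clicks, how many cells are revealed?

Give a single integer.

Answer: 9

Derivation:
Click 1 (1,0) count=1: revealed 1 new [(1,0)] -> total=1
Click 2 (2,0) count=0: revealed 8 new [(1,1) (1,2) (2,0) (2,1) (2,2) (3,0) (3,1) (3,2)] -> total=9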